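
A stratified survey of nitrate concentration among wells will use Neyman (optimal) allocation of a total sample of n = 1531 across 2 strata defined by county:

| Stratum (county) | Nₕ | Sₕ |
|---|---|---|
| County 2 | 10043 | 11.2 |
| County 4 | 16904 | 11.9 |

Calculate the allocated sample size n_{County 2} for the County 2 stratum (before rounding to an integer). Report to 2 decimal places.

549.07

Neyman allocation: nₕ = n·NₕSₕ / Σⱼ NⱼSⱼ.
Σ NⱼSⱼ = 10043·11.2 + 16904·11.9 = 313639.2.
n_{County 2} = 1531·10043·11.2 / 313639.2 = 549.07.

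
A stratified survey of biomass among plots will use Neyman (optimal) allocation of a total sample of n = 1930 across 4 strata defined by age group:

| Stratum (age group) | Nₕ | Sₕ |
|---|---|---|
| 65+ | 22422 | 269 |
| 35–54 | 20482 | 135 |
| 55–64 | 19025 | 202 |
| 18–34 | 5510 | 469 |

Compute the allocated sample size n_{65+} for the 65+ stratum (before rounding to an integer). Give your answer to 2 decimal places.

Neyman allocation: nₕ = n·NₕSₕ / Σⱼ NⱼSⱼ.
Σ NⱼSⱼ = 22422·269 + 20482·135 + 19025·202 + 5510·469 = 1.5223828 × 10^7.
n_{65+} = 1930·22422·269 / (1.5223828 × 10^7) = 764.65.

764.65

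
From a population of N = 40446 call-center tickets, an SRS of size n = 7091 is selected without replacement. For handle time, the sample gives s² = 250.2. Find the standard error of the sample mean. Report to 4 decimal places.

0.1706

Under SRS without replacement, Var(ȳ) = (1 − f)·s²/n with f = n/N = 7091/40446 = 0.17532018.
Var(ȳ) = (1 − 0.17532018)·250.2/7091 = 0.82467982·0.035284163 = 0.029098137.
SE(ȳ) = √(0.029098137) = 0.1706.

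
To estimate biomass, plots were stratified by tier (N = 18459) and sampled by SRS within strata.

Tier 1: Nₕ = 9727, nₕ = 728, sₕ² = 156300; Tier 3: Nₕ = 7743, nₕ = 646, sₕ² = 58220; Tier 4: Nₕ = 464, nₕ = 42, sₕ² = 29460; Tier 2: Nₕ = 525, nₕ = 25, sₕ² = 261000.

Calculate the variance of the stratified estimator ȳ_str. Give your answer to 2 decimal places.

Var(ȳ_str) = Σₕ Wₕ²(1 − fₕ)sₕ²/nₕ with Wₕ = Nₕ/N, N = 18459.
Tier 1: Wₕ = 0.52695162; term = 0.52695162²·(1 − 0.07484322)·156300/728 = 55.154941.
Tier 3: Wₕ = 0.41947018; term = 0.41947018²·(1 − 0.08343020)·58220/646 = 14.534745.
Tier 4: Wₕ = 0.02513679; term = 0.02513679²·(1 − 0.09051724)·29460/42 = 0.40308584.
Tier 2: Wₕ = 0.02844141; term = 0.02844141²·(1 − 0.04761905)·261000/25 = 8.0429148.
Sum = 78.135687.

78.14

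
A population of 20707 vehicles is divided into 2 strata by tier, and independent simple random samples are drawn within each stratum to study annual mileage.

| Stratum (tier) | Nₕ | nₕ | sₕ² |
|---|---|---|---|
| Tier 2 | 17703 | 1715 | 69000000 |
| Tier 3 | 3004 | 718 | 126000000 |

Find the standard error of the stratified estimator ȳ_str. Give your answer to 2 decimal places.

171.37

Var(ȳ_str) = Σₕ Wₕ²(1 − fₕ)sₕ²/nₕ with Wₕ = Nₕ/N, N = 20707.
Tier 2: Wₕ = 0.85492829; term = 0.85492829²·(1 − 0.09687624)·69000000/1715 = 26557.77.
Tier 3: Wₕ = 0.14507171; term = 0.14507171²·(1 − 0.23901465)·126000000/718 = 2810.5278.
Sum = 29368.298.
SE = √(29368.298) = 171.37.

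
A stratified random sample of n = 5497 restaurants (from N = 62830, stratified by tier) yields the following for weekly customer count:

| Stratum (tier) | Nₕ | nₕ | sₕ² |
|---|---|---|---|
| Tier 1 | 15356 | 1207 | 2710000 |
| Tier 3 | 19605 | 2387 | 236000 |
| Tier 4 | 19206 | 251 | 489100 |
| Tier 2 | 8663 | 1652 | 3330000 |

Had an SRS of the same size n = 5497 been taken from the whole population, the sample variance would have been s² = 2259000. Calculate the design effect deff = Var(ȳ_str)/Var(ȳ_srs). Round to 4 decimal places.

Var(ȳ_str) = Σ Wₕ²(1−fₕ)sₕ²/nₕ with Wₕ = Nₕ/62830:
  Tier 1: (15356/62830)²·(1−1207/15356)·2710000/1207 = 123.57532
  Tier 3: (19605/62830)²·(1−2387/19605)·236000/2387 = 8.4542486
  Tier 4: (19206/62830)²·(1−251/19206)·489100/251 = 179.70102
  Tier 2: (8663/62830)²·(1−1652/8663)·3330000/1652 = 31.013327
  → Var(ȳ_str) = 342.74392.
Var(ȳ_srs) = (1 − 5497/62830)·2259000/5497 = 374.99727.
deff = 342.74392 / 374.99727 = 0.9140.

0.9140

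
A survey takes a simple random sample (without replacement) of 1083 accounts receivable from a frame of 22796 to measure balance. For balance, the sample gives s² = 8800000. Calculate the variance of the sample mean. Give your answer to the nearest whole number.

Under SRS without replacement, Var(ȳ) = (1 − f)·s²/n with f = n/N = 1083/22796 = 0.04750833.
Var(ȳ) = (1 − 0.04750833)·8800000/1083 = 0.95249167·8125.5771 = 7739.5445.

7740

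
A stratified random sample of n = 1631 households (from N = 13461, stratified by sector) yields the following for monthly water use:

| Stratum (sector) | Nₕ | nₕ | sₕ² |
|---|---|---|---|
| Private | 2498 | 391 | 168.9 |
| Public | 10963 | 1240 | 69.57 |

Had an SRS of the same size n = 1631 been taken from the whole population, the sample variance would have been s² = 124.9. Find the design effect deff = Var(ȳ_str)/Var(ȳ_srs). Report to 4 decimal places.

0.6769

Var(ȳ_str) = Σ Wₕ²(1−fₕ)sₕ²/nₕ with Wₕ = Nₕ/13461:
  Private: (2498/13461)²·(1−391/2498)·168.9/391 = 0.012547442
  Public: (10963/13461)²·(1−1240/10963)·69.57/1240 = 0.033004668
  → Var(ȳ_str) = 0.04555211.
Var(ȳ_srs) = (1 − 1631/13461)·124.9/1631 = 0.067300129.
deff = 0.04555211 / 0.067300129 = 0.6769.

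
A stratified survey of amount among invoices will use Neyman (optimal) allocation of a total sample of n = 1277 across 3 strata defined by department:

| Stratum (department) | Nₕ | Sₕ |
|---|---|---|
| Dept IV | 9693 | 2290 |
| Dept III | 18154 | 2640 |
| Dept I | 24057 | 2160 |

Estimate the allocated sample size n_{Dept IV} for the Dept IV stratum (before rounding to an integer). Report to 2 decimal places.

232.18

Neyman allocation: nₕ = n·NₕSₕ / Σⱼ NⱼSⱼ.
Σ NⱼSⱼ = 9693·2290 + 18154·2640 + 24057·2160 = 1.2208665 × 10^8.
n_{Dept IV} = 1277·9693·2290 / (1.2208665 × 10^8) = 232.18.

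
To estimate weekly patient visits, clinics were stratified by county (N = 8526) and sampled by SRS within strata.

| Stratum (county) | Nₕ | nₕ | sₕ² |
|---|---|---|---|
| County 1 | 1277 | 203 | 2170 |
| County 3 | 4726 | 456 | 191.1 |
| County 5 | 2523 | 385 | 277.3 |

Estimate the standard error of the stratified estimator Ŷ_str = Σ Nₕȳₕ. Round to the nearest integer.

Var(Ŷ_str) = Σₕ Nₕ²(1 − fₕ)sₕ²/nₕ.
County 1: 1277²·(1 − 203/1277)·2170/203 = 1.4660841 × 10^7.
County 3: 4726²·(1 − 456/4726)·191.1/456 = 8.4570215 × 10^6.
County 5: 2523²·(1 − 385/2523)·277.3/385 = 3.8852064 × 10^6.
Sum = 2.7003069 × 10^7.
SE = √(2.7003069 × 10^7) = 5196.

5196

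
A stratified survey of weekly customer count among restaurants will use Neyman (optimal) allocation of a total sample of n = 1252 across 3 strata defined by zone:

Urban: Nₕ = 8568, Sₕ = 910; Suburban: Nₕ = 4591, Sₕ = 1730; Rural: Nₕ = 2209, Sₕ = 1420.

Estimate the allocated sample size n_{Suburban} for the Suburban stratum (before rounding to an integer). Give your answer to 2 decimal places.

Neyman allocation: nₕ = n·NₕSₕ / Σⱼ NⱼSⱼ.
Σ NⱼSⱼ = 8568·910 + 4591·1730 + 2209·1420 = 1.887609 × 10^7.
n_{Suburban} = 1252·4591·1730 / (1.887609 × 10^7) = 526.80.

526.80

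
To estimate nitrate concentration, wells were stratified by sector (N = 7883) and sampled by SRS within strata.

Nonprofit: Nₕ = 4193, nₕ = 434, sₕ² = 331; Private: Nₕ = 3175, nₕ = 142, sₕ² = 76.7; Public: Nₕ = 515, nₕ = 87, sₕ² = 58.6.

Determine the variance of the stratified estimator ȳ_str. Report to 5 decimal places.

0.27953

Var(ȳ_str) = Σₕ Wₕ²(1 − fₕ)sₕ²/nₕ with Wₕ = Nₕ/N, N = 7883.
Nonprofit: Wₕ = 0.53190410; term = 0.53190410²·(1 − 0.10350584)·331/434 = 0.19344272.
Private: Wₕ = 0.40276544; term = 0.40276544²·(1 − 0.04472441)·76.7/142 = 0.083702823.
Public: Wₕ = 0.06533046; term = 0.06533046²·(1 − 0.16893204)·58.6/87 = 0.0023891659.
Sum = 0.27953471.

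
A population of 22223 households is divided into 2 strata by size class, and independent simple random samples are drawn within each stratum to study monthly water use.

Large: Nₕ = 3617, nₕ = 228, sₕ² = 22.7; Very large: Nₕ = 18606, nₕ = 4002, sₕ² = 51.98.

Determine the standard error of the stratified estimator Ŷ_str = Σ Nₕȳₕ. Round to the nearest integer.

Var(Ŷ_str) = Σₕ Nₕ²(1 − fₕ)sₕ²/nₕ.
Large: 3617²·(1 − 228/3617)·22.7/228 = 1.220425 × 10^6.
Very large: 18606²·(1 − 4002/18606)·51.98/4002 = 3.5292631 × 10^6.
Sum = 4.7496881 × 10^6.
SE = √(4.7496881 × 10^6) = 2179.

2179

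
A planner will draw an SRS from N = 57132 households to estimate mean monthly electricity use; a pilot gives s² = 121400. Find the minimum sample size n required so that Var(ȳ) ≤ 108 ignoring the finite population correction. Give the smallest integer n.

1125

Without fpc, n₀ = s²/D = 121400/108 = 1124.0741.
Rounding up, n = 1125.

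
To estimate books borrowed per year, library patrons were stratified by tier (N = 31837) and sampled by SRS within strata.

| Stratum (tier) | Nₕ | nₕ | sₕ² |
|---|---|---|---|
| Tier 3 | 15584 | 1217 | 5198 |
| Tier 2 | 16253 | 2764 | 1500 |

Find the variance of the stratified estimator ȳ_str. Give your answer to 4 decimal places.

1.0608

Var(ȳ_str) = Σₕ Wₕ²(1 − fₕ)sₕ²/nₕ with Wₕ = Nₕ/N, N = 31837.
Tier 3: Wₕ = 0.48949336; term = 0.48949336²·(1 − 0.07809292)·5198/1217 = 0.94346643.
Tier 2: Wₕ = 0.51050664; term = 0.51050664²·(1 − 0.17006091)·1500/2764 = 0.1173822.
Sum = 1.0608486.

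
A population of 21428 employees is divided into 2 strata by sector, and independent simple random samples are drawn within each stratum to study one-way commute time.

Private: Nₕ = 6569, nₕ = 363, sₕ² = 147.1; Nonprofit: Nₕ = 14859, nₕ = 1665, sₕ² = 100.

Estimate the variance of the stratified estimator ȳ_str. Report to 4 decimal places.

0.0616

Var(ȳ_str) = Σₕ Wₕ²(1 − fₕ)sₕ²/nₕ with Wₕ = Nₕ/N, N = 21428.
Private: Wₕ = 0.30656151; term = 0.30656151²·(1 − 0.05525955)·147.1/363 = 0.035979391.
Nonprofit: Wₕ = 0.69343849; term = 0.69343849²·(1 − 0.11205330)·100/1665 = 0.025644164.
Sum = 0.061623555.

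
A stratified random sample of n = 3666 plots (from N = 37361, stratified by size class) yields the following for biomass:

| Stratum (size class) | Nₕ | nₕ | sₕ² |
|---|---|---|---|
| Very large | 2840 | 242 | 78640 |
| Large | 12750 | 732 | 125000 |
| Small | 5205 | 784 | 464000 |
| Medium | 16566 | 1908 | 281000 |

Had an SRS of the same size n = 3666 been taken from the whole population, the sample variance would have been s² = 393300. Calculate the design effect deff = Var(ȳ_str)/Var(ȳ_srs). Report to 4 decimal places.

0.5771

Var(ȳ_str) = Σ Wₕ²(1−fₕ)sₕ²/nₕ with Wₕ = Nₕ/37361:
  Very large: (2840/37361)²·(1−242/2840)·78640/242 = 1.7177052
  Large: (12750/37361)²·(1−732/12750)·125000/732 = 18.745815
  Small: (5205/37361)²·(1−784/5205)·464000/784 = 9.7567726
  Medium: (16566/37361)²·(1−1908/16566)·281000/1908 = 25.620249
  → Var(ȳ_str) = 55.840542.
Var(ȳ_srs) = (1 − 3666/37361)·393300/3666 = 96.756122.
deff = 55.840542 / 96.756122 = 0.5771.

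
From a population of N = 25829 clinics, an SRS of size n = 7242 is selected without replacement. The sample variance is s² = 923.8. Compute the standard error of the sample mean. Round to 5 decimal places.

Under SRS without replacement, Var(ȳ) = (1 − f)·s²/n with f = n/N = 7242/25829 = 0.28038252.
Var(ȳ) = (1 − 0.28038252)·923.8/7242 = 0.71961748·0.12756145 = 0.091795448.
SE(ȳ) = √(0.091795448) = 0.30298.

0.30298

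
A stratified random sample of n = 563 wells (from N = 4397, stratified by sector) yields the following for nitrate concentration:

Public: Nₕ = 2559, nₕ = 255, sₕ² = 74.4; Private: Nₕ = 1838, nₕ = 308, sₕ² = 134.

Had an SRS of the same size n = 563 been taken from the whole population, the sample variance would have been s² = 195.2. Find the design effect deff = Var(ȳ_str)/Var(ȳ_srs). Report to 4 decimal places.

Var(ȳ_str) = Σ Wₕ²(1−fₕ)sₕ²/nₕ with Wₕ = Nₕ/4397:
  Public: (2559/4397)²·(1−255/2559)·74.4/255 = 0.08897594
  Private: (1838/4397)²·(1−308/1838)·134/308 = 0.063281693
  → Var(ȳ_str) = 0.15225763.
Var(ȳ_srs) = (1 − 563/4397)·195.2/563 = 0.30232013.
deff = 0.15225763 / 0.30232013 = 0.5036.

0.5036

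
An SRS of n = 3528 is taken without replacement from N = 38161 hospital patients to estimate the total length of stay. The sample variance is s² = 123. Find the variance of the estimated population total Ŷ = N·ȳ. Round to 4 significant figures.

Var(Ŷ) = N²·Var(ȳ) = N²·(1 − n/N)·s²/n.
f = 3528/38161 = 0.09245041; Var(ȳ) = 0.90754959·123/3528 = 0.03164076.
Var(Ŷ) = 38161² · 0.03164076 = 4.6077234 × 10^7.

4.608 × 10^7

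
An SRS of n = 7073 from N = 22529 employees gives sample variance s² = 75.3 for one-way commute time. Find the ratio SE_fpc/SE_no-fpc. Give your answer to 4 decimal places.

0.8283

f = n/N = 7073/22529 = 0.31395091.
SE_no-fpc = √(s²/n) = 0.10318003; SE_fpc = √((1−f)s²/n) = 0.08546204.
Ratio = √(1−f) = 0.82828081.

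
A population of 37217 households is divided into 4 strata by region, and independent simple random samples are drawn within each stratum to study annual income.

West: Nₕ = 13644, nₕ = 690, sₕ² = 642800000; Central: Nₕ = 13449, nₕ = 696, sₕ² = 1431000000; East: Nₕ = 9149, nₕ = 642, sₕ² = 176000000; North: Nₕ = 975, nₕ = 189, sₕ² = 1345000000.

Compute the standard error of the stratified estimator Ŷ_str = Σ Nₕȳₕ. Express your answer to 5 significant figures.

2.3326 × 10^7

Var(Ŷ_str) = Σₕ Nₕ²(1 − fₕ)sₕ²/nₕ.
West: 13644²·(1 − 690/13644)·642800000/690 = 1.6465404 × 10^14.
Central: 13449²·(1 − 696/13449)·1431000000/696 = 3.5264095 × 10^14.
East: 9149²·(1 − 642/9149)·176000000/642 = 2.1336722 × 10^13.
North: 975²·(1 − 189/975)·1345000000/189 = 5.4536548 × 10^12.
Sum = 5.4408537 × 10^14.
SE = √(5.4408537 × 10^14) = 2.3326 × 10^7.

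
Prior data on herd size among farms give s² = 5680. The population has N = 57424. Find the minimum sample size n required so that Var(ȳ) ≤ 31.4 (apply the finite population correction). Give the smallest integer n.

Without fpc, n₀ = s²/D = 5680/31.4 = 180.8917.
With fpc, (1 − n/N)·s²/n ≤ D requires n ≥ n₀/(1 + n₀/N) = 180.8917/(1 + 180.8917/57424) = 180.3237.
Rounding up, n = 181.

181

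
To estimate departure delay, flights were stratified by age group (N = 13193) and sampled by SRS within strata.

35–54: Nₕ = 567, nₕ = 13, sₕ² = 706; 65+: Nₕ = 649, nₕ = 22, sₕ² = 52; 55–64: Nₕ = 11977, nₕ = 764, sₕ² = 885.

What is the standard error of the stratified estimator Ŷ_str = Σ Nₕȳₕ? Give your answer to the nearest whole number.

13175

Var(Ŷ_str) = Σₕ Nₕ²(1 − fₕ)sₕ²/nₕ.
35–54: 567²·(1 − 13/567)·706/13 = 1.7059024 × 10^7.
65+: 649²·(1 − 22/649)·52/22 = 961818.
55–64: 11977²·(1 − 764/11977)·885/764 = 1.5556783 × 10^8.
Sum = 1.7358867 × 10^8.
SE = √(1.7358867 × 10^8) = 13175.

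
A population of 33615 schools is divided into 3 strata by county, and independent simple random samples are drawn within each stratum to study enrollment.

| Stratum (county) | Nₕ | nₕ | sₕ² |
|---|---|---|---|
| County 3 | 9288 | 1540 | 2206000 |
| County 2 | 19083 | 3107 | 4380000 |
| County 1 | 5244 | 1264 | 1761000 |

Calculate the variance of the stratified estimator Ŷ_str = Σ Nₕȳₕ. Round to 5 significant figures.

5.6194 × 10^11

Var(Ŷ_str) = Σₕ Nₕ²(1 − fₕ)sₕ²/nₕ.
County 3: 9288²·(1 − 1540/9288)·2206000/1540 = 1.0308527 × 10^11.
County 2: 19083²·(1 − 3107/19083)·4380000/3107 = 4.2978134 × 10^11.
County 1: 5244²·(1 − 1264/5244)·1761000/1264 = 2.9077565 × 10^10.
Sum = 5.6194418 × 10^11.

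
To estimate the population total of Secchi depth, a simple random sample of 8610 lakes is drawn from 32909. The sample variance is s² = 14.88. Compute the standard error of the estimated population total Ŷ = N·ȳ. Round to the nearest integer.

Var(Ŷ) = N²·Var(ȳ) = N²·(1 − n/N)·s²/n.
f = 8610/32909 = 0.26163056; Var(ȳ) = 0.73836944·14.88/8610 = 0.0012760671.
Var(Ŷ) = 32909² · 0.0012760671 = 1.3819836 × 10^6.
SE(Ŷ) = √(1.3819836 × 10^6) = 1176.

1176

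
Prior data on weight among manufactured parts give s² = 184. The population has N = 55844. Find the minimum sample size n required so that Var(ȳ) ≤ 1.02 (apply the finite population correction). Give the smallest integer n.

Without fpc, n₀ = s²/D = 184/1.02 = 180.3922.
With fpc, (1 − n/N)·s²/n ≤ D requires n ≥ n₀/(1 + n₀/N) = 180.3922/(1 + 180.3922/55844) = 179.8114.
Rounding up, n = 180.

180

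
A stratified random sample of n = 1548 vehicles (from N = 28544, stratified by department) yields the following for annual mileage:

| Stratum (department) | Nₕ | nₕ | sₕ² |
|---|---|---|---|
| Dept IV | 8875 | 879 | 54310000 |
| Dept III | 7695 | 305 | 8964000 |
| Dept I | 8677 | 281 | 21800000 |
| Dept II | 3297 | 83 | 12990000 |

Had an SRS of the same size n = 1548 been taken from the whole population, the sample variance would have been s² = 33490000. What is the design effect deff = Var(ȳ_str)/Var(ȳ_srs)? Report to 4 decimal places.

0.8018

Var(ȳ_str) = Σ Wₕ²(1−fₕ)sₕ²/nₕ with Wₕ = Nₕ/28544:
  Dept IV: (8875/28544)²·(1−879/8875)·54310000/879 = 5381.4884
  Dept III: (7695/28544)²·(1−305/7695)·8964000/305 = 2051.2822
  Dept I: (8677/28544)²·(1−281/8677)·21800000/281 = 6936.8537
  Dept II: (3297/28544)²·(1−83/3297)·12990000/83 = 2035.4771
  → Var(ȳ_str) = 16405.101.
Var(ȳ_srs) = (1 − 1548/28544)·33490000/1548 = 20461.091.
deff = 16405.101 / 20461.091 = 0.8018.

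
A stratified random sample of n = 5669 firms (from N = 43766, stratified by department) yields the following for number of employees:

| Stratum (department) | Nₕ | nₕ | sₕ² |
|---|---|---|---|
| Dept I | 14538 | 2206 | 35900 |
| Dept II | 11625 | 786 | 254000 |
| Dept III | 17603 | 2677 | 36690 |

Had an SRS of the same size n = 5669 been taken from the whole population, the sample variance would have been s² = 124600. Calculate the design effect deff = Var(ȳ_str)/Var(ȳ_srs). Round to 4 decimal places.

1.2890

Var(ȳ_str) = Σ Wₕ²(1−fₕ)sₕ²/nₕ with Wₕ = Nₕ/43766:
  Dept I: (14538/43766)²·(1−2206/14538)·35900/2206 = 1.5231876
  Dept II: (11625/43766)²·(1−786/11625)·254000/786 = 21.257865
  Dept III: (17603/43766)²·(1−2677/17603)·36690/2677 = 1.8799909
  → Var(ȳ_str) = 24.661044.
Var(ȳ_srs) = (1 − 5669/43766)·124600/5669 = 19.132226.
deff = 24.661044 / 19.132226 = 1.2890.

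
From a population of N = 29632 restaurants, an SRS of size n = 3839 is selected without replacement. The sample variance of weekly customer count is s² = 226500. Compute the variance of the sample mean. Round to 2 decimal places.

51.36

Under SRS without replacement, Var(ȳ) = (1 − f)·s²/n with f = n/N = 3839/29632 = 0.12955589.
Var(ȳ) = (1 − 0.12955589)·226500/3839 = 0.87044411·58.99974 = 51.355976.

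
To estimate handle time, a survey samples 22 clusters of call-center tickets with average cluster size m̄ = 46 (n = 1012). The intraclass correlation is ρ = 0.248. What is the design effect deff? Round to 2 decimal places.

deff = 1 + (46 − 1)·0.248 = 1 + 11.16 = 12.16.

12.16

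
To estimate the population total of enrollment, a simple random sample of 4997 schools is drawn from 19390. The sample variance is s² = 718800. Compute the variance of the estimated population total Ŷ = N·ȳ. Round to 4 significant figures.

4.014 × 10^10

Var(Ŷ) = N²·Var(ȳ) = N²·(1 − n/N)·s²/n.
f = 4997/19390 = 0.25771016; Var(ȳ) = 0.74228984·718800/4997 = 106.77565.
Var(Ŷ) = 19390² · 106.77565 = 4.0144665 × 10^10.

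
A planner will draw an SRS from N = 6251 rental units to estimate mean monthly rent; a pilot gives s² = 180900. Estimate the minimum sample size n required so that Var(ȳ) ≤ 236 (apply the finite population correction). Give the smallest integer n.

683

Without fpc, n₀ = s²/D = 180900/236 = 766.5254.
With fpc, (1 − n/N)·s²/n ≤ D requires n ≥ n₀/(1 + n₀/N) = 766.5254/(1 + 766.5254/6251) = 682.7977.
Rounding up, n = 683.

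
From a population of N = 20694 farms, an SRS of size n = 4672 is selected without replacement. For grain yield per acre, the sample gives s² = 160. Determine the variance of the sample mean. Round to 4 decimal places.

0.0265

Under SRS without replacement, Var(ȳ) = (1 − f)·s²/n with f = n/N = 4672/20694 = 0.22576592.
Var(ȳ) = (1 − 0.22576592)·160/4672 = 0.77423408·0.034246575 = 0.026514866.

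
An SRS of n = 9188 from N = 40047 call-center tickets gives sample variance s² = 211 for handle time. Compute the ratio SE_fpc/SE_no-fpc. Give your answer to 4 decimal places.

f = n/N = 9188/40047 = 0.22943042.
SE_no-fpc = √(s²/n) = 0.1515412; SE_fpc = √((1−f)s²/n) = 0.13302604.
Ratio = √(1−f) = 0.87782093.

0.8778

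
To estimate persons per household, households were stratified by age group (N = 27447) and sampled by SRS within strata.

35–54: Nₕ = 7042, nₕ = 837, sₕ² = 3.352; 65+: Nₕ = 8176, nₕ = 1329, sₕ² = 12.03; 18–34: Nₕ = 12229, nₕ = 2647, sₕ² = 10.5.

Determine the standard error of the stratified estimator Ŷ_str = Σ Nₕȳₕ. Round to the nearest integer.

1071

Var(Ŷ_str) = Σₕ Nₕ²(1 − fₕ)sₕ²/nₕ.
35–54: 7042²·(1 − 837/7042)·3.352/837 = 174991.26.
65+: 8176²·(1 − 1329/8176)·12.03/1329 = 506736.11.
18–34: 12229²·(1 − 2647/12229)·10.5/2647 = 464817.5.
Sum = 1.1465449 × 10^6.
SE = √(1.1465449 × 10^6) = 1071.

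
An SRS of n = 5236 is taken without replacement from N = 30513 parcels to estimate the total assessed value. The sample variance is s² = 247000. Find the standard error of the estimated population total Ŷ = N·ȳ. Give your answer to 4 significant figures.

190700

Var(Ŷ) = N²·Var(ȳ) = N²·(1 − n/N)·s²/n.
f = 5236/30513 = 0.17159899; Var(ȳ) = 0.82840101·247000/5236 = 39.078504.
Var(Ŷ) = 30513² · 39.078504 = 3.6383774 × 10^10.
SE(Ŷ) = √(3.6383774 × 10^10) = 190700.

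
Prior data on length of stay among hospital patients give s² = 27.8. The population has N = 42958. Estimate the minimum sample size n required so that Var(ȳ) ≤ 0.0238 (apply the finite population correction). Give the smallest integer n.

Without fpc, n₀ = s²/D = 27.8/0.0238 = 1168.0672.
With fpc, (1 − n/N)·s²/n ≤ D requires n ≥ n₀/(1 + n₀/N) = 1168.0672/(1 + 1168.0672/42958) = 1137.1471.
Rounding up, n = 1138.

1138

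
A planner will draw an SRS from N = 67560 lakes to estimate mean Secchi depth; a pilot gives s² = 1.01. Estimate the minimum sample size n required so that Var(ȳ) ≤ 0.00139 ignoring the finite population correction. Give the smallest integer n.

727

Without fpc, n₀ = s²/D = 1.01/0.00139 = 726.6187.
Rounding up, n = 727.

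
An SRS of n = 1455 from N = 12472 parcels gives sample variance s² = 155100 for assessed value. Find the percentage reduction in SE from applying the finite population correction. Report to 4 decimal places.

f = n/N = 1455/12472 = 0.11666132.
SE_no-fpc = √(s²/n) = 10.324628; SE_fpc = √((1−f)s²/n) = 9.7037148.
Ratio = √(1−f) = 0.93986099. Reduction = 100·(1 − 0.93986099) = 6.0139%.

6.0139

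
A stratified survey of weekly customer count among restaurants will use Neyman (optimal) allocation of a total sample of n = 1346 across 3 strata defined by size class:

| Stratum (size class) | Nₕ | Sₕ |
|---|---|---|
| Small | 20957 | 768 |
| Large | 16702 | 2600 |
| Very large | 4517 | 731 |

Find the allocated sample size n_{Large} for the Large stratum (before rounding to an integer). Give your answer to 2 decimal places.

Neyman allocation: nₕ = n·NₕSₕ / Σⱼ NⱼSⱼ.
Σ NⱼSⱼ = 20957·768 + 16702·2600 + 4517·731 = 6.2822103 × 10^7.
n_{Large} = 1346·16702·2600 / (6.2822103 × 10^7) = 930.41.

930.41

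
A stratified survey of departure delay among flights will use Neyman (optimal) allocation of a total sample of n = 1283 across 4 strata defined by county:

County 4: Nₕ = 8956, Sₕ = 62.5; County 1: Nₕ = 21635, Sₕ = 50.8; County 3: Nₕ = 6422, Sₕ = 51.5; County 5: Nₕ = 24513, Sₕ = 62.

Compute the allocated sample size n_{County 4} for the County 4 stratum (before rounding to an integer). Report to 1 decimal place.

Neyman allocation: nₕ = n·NₕSₕ / Σⱼ NⱼSⱼ.
Σ NⱼSⱼ = 8956·62.5 + 21635·50.8 + 6422·51.5 + 24513·62 = 3.509347 × 10^6.
n_{County 4} = 1283·8956·62.5 / (3.509347 × 10^6) = 204.6.

204.6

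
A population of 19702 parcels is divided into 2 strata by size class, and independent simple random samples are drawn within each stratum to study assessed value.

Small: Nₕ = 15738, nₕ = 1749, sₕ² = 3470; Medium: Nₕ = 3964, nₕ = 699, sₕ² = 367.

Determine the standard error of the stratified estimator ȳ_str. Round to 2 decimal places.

Var(ȳ_str) = Σₕ Wₕ²(1 − fₕ)sₕ²/nₕ with Wₕ = Nₕ/N, N = 19702.
Small: Wₕ = 0.79880215; term = 0.79880215²·(1 − 0.11113229)·3470/1749 = 1.1252661.
Medium: Wₕ = 0.20119785; term = 0.20119785²·(1 − 0.17633703)·367/699 = 0.017505926.
Sum = 1.142772.
SE = √(1.142772) = 1.07.

1.07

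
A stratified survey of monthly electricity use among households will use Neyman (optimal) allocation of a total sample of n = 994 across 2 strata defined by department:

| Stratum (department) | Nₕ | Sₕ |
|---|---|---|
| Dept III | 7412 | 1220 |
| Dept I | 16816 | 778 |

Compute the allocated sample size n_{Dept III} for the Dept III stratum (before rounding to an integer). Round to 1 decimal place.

406.2

Neyman allocation: nₕ = n·NₕSₕ / Σⱼ NⱼSⱼ.
Σ NⱼSⱼ = 7412·1220 + 16816·778 = 2.2125488 × 10^7.
n_{Dept III} = 994·7412·1220 / (2.2125488 × 10^7) = 406.2.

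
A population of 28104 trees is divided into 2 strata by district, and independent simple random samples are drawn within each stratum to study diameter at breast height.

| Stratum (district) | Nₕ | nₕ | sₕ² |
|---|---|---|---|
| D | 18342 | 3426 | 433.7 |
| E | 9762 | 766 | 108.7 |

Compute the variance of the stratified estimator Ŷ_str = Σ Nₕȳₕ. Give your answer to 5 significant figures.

4.7096 × 10^7

Var(Ŷ_str) = Σₕ Nₕ²(1 − fₕ)sₕ²/nₕ.
D: 18342²·(1 − 3426/18342)·433.7/3426 = 3.4633878 × 10^7.
E: 9762²·(1 − 766/9762)·108.7/766 = 1.2462037 × 10^7.
Sum = 4.7095915 × 10^7.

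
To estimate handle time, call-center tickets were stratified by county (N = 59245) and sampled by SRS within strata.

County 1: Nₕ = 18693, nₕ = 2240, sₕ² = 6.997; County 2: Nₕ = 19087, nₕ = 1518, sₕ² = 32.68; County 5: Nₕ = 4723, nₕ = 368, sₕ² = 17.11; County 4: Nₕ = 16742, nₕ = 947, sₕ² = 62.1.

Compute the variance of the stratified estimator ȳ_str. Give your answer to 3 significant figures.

Var(ȳ_str) = Σₕ Wₕ²(1 − fₕ)sₕ²/nₕ with Wₕ = Nₕ/N, N = 59245.
County 1: Wₕ = 0.31552030; term = 0.31552030²·(1 − 0.11983095)·6.997/2240 = 2.7370615 × 10^-4.
County 2: Wₕ = 0.32217065; term = 0.32217065²·(1 − 0.07953057)·32.68/1518 = 0.0020567977.
County 5: Wₕ = 0.07971981; term = 0.07971981²·(1 − 0.07791658)·17.11/368 = 2.7246134 × 10^-4.
County 4: Wₕ = 0.28258925; term = 0.28258925²·(1 − 0.05656433)·62.1/947 = 0.0049404349.
Sum = 0.0075434001.

0.00754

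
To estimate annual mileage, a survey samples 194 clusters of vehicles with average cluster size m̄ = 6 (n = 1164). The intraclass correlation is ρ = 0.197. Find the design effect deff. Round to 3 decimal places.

1.985

deff = 1 + (6 − 1)·0.197 = 1 + 0.985 = 1.985.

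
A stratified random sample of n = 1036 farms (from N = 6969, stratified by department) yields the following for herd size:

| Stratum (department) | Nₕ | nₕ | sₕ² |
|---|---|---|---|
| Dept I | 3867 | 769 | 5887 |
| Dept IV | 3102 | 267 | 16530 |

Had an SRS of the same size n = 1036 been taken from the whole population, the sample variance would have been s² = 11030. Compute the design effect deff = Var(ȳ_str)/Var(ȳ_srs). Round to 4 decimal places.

Var(ȳ_str) = Σ Wₕ²(1−fₕ)sₕ²/nₕ with Wₕ = Nₕ/6969:
  Dept I: (3867/6969)²·(1−769/3867)·5887/769 = 1.8883494
  Dept IV: (3102/6969)²·(1−267/3102)·16530/267 = 11.210256
  → Var(ȳ_str) = 13.098605.
Var(ȳ_srs) = (1 − 1036/6969)·11030/1036 = 9.0639947.
deff = 13.098605 / 9.0639947 = 1.4451.

1.4451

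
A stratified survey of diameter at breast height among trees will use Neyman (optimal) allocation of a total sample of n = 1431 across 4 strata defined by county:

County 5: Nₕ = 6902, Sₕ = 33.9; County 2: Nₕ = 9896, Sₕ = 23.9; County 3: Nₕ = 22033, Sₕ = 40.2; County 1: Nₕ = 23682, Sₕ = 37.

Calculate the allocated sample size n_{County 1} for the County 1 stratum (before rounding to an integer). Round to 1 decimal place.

Neyman allocation: nₕ = n·NₕSₕ / Σⱼ NⱼSⱼ.
Σ NⱼSⱼ = 6902·33.9 + 9896·23.9 + 22033·40.2 + 23682·37 = 2.2324528 × 10^6.
n_{County 1} = 1431·23682·37 / (2.2324528 × 10^6) = 561.7.

561.7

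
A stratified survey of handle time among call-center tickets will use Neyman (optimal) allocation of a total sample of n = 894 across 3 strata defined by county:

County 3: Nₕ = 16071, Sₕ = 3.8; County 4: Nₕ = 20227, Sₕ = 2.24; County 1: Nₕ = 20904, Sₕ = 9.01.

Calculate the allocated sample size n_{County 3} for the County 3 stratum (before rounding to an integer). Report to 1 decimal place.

Neyman allocation: nₕ = n·NₕSₕ / Σⱼ NⱼSⱼ.
Σ NⱼSⱼ = 16071·3.8 + 20227·2.24 + 20904·9.01 = 294723.32.
n_{County 3} = 894·16071·3.8 / 294723.32 = 185.2.

185.2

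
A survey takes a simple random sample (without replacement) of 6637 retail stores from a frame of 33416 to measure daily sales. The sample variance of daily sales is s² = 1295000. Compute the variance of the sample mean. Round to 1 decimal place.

156.4

Under SRS without replacement, Var(ȳ) = (1 − f)·s²/n with f = n/N = 6637/33416 = 0.19861743.
Var(ȳ) = (1 − 0.19861743)·1295000/6637 = 0.80138257·195.11828 = 156.36439.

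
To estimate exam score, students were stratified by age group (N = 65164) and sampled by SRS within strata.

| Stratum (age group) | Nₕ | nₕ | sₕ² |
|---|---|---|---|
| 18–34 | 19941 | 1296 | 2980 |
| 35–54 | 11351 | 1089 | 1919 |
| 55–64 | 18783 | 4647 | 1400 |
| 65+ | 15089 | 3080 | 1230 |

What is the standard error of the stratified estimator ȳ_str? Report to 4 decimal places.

Var(ȳ_str) = Σₕ Wₕ²(1 − fₕ)sₕ²/nₕ with Wₕ = Nₕ/N, N = 65164.
18–34: Wₕ = 0.30601252; term = 0.30601252²·(1 − 0.06499173)·2980/1296 = 0.20132843.
35–54: Wₕ = 0.17419127; term = 0.17419127²·(1 − 0.09593868)·1919/1089 = 0.048339011.
55–64: Wₕ = 0.28824197; term = 0.28824197²·(1 − 0.24740457)·1400/4647 = 0.018837852.
65+: Wₕ = 0.23155423; term = 0.23155423²·(1 − 0.20412221)·1230/3080 = 0.017041438.
Sum = 0.28554673.
SE = √(0.28554673) = 0.5344.

0.5344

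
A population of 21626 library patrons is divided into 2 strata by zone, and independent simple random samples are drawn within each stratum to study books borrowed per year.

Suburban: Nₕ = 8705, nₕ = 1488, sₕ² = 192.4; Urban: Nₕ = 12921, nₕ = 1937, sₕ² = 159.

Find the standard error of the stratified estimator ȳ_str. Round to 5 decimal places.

Var(ȳ_str) = Σₕ Wₕ²(1 − fₕ)sₕ²/nₕ with Wₕ = Nₕ/N, N = 21626.
Suburban: Wₕ = 0.40252474; term = 0.40252474²·(1 − 0.17093624)·192.4/1488 = 0.017369016.
Urban: Wₕ = 0.59747526; term = 0.59747526²·(1 − 0.14991100)·159/1937 = 0.024909887.
Sum = 0.042278903.
SE = √(0.042278903) = 0.20562.

0.20562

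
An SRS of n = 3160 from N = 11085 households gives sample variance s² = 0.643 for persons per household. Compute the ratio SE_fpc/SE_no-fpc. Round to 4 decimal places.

f = n/N = 3160/11085 = 0.28506991.
SE_no-fpc = √(s²/n) = 0.014264677; SE_fpc = √((1−f)s²/n) = 0.012061289.
Ratio = √(1−f) = 0.84553538.

0.8455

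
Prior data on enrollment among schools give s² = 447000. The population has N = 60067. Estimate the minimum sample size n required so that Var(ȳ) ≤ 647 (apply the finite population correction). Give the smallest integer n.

Without fpc, n₀ = s²/D = 447000/647 = 690.8810.
With fpc, (1 − n/N)·s²/n ≤ D requires n ≥ n₀/(1 + n₀/N) = 690.8810/(1 + 690.8810/60067) = 683.0250.
Rounding up, n = 684.

684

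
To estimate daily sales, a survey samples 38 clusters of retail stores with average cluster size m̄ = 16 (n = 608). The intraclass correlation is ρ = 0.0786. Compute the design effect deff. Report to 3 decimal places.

deff = 1 + (16 − 1)·0.0786 = 1 + 1.179 = 2.179.

2.179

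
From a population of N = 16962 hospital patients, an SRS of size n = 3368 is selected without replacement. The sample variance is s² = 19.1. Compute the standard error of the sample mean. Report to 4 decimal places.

Under SRS without replacement, Var(ȳ) = (1 − f)·s²/n with f = n/N = 3368/16962 = 0.19856149.
Var(ȳ) = (1 − 0.19856149)·19.1/3368 = 0.80143851·0.0056710214 = 0.0045449749.
SE(ȳ) = √(0.0045449749) = 0.0674.

0.0674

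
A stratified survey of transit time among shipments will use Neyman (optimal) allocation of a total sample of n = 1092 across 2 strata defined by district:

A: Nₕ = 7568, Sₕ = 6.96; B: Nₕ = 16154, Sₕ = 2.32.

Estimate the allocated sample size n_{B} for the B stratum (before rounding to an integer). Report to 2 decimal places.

453.96

Neyman allocation: nₕ = n·NₕSₕ / Σⱼ NⱼSⱼ.
Σ NⱼSⱼ = 7568·6.96 + 16154·2.32 = 90150.56.
n_{B} = 1092·16154·2.32 / 90150.56 = 453.96.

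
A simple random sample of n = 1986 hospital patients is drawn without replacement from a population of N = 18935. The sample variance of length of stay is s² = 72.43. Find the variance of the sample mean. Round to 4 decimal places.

Under SRS without replacement, Var(ȳ) = (1 − f)·s²/n with f = n/N = 1986/18935 = 0.10488513.
Var(ȳ) = (1 − 0.10488513)·72.43/1986 = 0.89511487·0.036470292 = 0.032645101.

0.0326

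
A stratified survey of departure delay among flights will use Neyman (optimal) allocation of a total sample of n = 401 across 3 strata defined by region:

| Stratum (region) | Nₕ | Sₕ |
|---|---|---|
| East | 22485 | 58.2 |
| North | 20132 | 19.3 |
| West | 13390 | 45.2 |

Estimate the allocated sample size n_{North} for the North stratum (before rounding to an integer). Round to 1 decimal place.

67.7

Neyman allocation: nₕ = n·NₕSₕ / Σⱼ NⱼSⱼ.
Σ NⱼSⱼ = 22485·58.2 + 20132·19.3 + 13390·45.2 = 2.3024026 × 10^6.
n_{North} = 401·20132·19.3 / (2.3024026 × 10^6) = 67.7.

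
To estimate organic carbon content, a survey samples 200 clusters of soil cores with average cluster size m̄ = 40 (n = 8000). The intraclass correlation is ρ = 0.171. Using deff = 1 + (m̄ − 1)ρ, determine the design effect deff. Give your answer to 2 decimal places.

7.67

deff = 1 + (40 − 1)·0.171 = 1 + 6.669 = 7.669.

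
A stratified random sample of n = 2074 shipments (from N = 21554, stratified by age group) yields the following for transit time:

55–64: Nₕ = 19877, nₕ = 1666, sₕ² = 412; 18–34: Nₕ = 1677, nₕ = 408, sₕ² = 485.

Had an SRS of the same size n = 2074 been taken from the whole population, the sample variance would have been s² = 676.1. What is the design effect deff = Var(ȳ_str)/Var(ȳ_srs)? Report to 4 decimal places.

Var(ȳ_str) = Σ Wₕ²(1−fₕ)sₕ²/nₕ with Wₕ = Nₕ/21554:
  55–64: (19877/21554)²·(1−1666/19877)·412/1666 = 0.19268641
  18–34: (1677/21554)²·(1−408/1677)·485/408 = 0.0054452836
  → Var(ȳ_str) = 0.19813169.
Var(ȳ_srs) = (1 − 2074/21554)·676.1/2074 = 0.2946207.
deff = 0.19813169 / 0.2946207 = 0.6725.

0.6725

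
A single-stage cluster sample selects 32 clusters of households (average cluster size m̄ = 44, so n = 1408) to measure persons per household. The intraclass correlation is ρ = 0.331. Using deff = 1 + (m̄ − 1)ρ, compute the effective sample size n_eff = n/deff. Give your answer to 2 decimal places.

92.43

deff = 1 + (44 − 1)·0.331 = 1 + 14.233 = 15.233.
n_eff = 1408 / 15.233 = 92.43.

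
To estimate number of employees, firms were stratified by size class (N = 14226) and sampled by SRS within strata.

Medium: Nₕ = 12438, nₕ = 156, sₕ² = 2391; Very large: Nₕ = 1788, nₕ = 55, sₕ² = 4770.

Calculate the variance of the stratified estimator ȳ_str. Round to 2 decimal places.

Var(ȳ_str) = Σₕ Wₕ²(1 − fₕ)sₕ²/nₕ with Wₕ = Nₕ/N, N = 14226.
Medium: Wₕ = 0.87431464; term = 0.87431464²·(1 − 0.01254221)·2391/156 = 11.569351.
Very large: Wₕ = 0.12568536; term = 0.12568536²·(1 − 0.03076063)·4770/55 = 1.3278718.
Sum = 12.897223.

12.90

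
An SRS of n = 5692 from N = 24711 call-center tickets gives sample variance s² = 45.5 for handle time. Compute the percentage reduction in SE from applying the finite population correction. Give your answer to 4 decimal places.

12.2699

f = n/N = 5692/24711 = 0.23034276.
SE_no-fpc = √(s²/n) = 0.089407356; SE_fpc = √((1−f)s²/n) = 0.078437173.
Ratio = √(1−f) = 0.87730111. Reduction = 100·(1 − 0.87730111) = 12.2699%.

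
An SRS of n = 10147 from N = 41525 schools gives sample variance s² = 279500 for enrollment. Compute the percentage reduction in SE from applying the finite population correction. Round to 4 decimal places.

f = n/N = 10147/41525 = 0.24435882.
SE_no-fpc = √(s²/n) = 5.2483414; SE_fpc = √((1−f)s²/n) = 4.5622585.
Ratio = √(1−f) = 0.86927624. Reduction = 100·(1 − 0.86927624) = 13.0724%.

13.0724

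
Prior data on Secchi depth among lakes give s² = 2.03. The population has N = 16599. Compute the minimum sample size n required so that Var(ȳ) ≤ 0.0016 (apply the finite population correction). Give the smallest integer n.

Without fpc, n₀ = s²/D = 2.03/0.0016 = 1268.7500.
With fpc, (1 − n/N)·s²/n ≤ D requires n ≥ n₀/(1 + n₀/N) = 1268.7500/(1 + 1268.7500/16599) = 1178.6588.
Rounding up, n = 1179.

1179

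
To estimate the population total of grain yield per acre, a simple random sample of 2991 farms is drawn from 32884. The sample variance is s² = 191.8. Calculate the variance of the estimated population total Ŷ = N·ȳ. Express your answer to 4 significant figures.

6.304 × 10^7

Var(Ŷ) = N²·Var(ȳ) = N²·(1 − n/N)·s²/n.
f = 2991/32884 = 0.09095609; Var(ȳ) = 0.90904391·191.8/2991 = 0.058293087.
Var(Ŷ) = 32884² · 0.058293087 = 6.3035664 × 10^7.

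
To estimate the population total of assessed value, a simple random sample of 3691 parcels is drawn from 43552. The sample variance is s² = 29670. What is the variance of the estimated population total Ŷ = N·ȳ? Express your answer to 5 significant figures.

Var(Ŷ) = N²·Var(ȳ) = N²·(1 − n/N)·s²/n.
f = 3691/43552 = 0.08474927; Var(ȳ) = 0.91525073·29670/3691 = 7.3572174.
Var(Ŷ) = 43552² · 7.3572174 = 1.3954999 × 10^10.

1.3955 × 10^10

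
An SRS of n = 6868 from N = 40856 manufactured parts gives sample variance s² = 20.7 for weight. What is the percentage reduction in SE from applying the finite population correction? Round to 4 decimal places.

8.7916

f = n/N = 6868/40856 = 0.16810260.
SE_no-fpc = √(s²/n) = 0.054899707; SE_fpc = √((1−f)s²/n) = 0.05007315.
Ratio = √(1−f) = 0.91208409. Reduction = 100·(1 − 0.91208409) = 8.7916%.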